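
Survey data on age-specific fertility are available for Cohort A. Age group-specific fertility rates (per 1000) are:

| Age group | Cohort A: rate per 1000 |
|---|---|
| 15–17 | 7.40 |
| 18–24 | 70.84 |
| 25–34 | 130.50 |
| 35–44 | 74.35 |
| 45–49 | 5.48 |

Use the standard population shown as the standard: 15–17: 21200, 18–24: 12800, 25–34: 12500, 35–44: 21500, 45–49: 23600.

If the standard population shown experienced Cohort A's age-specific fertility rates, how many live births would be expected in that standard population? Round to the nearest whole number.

4423

Expected live births = Σ (standard pop × age-specific rate ÷ 1000)
= 21200×7.40/1000 + 12800×70.84/1000 + 12500×130.50/1000 + 21500×74.35/1000 + 23600×5.48/1000
= 156.88 + 906.75 + 1631.25 + 1598.52 + 129.33 = 4422.73.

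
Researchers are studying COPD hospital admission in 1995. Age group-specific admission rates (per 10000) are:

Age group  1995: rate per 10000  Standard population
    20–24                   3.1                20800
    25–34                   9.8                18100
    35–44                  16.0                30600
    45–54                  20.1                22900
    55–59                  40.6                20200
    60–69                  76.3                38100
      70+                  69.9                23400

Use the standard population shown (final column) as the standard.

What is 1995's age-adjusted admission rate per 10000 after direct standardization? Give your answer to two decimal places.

Standard total = 174100; weights = 0.1195, 0.1040, 0.1758, 0.1315, 0.1160, 0.2188, 0.1344.
Standardized rate: 0.1195×3.1 + 0.1040×9.8 + 0.1758×16.0 + 0.1315×20.1 + 0.1160×40.6 + 0.2188×76.3 + 0.1344×69.9 = 37.6482 per 10000.

37.65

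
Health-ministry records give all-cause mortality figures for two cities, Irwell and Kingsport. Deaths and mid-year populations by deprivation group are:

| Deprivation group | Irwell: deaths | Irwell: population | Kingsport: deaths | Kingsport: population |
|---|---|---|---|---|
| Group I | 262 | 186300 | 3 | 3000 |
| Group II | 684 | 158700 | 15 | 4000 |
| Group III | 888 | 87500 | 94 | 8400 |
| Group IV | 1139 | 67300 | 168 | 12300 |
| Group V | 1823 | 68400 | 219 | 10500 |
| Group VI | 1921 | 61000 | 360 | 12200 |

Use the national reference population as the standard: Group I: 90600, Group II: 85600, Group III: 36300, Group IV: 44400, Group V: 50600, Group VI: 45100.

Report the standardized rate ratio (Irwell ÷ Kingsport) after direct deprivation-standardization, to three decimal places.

1.151

Deprivation-specific rates per 1000 for Irwell: 1.406, 4.310, 10.149, 16.924, 26.652, 31.492.
For Kingsport: 1.000, 3.750, 11.190, 13.659, 20.857, 29.508.
Standard total = 352600; weights = 0.2569, 0.2428, 0.1029, 0.1259, 0.1435, 0.1279.
Irwell: 0.2569×1.406 + 0.2428×4.310 + 0.1029×10.149 + 0.1259×16.924 + 0.1435×26.652 + 0.1279×31.492 = 12.4363 per 1000.
Kingsport: 0.2569×1.000 + 0.2428×3.750 + 0.1029×11.190 + 0.1259×13.659 + 0.1435×20.857 + 0.1279×29.508 = 10.8067 per 1000.
Ratio = 12.4363 ÷ 10.8067 = 1.15080.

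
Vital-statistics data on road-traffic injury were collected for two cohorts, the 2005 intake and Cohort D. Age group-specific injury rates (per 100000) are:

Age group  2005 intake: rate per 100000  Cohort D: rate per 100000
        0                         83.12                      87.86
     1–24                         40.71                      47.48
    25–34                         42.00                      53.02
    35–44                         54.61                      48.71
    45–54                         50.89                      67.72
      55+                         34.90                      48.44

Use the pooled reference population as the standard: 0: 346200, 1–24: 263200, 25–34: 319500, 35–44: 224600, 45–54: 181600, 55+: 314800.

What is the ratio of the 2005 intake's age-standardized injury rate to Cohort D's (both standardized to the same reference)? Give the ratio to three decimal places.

0.868

Standard total = 1649900; weights = 0.2098, 0.1595, 0.1936, 0.1361, 0.1101, 0.1908.
The 2005 intake: 0.2098×83.12 + 0.1595×40.71 + 0.1936×42.00 + 0.1361×54.61 + 0.1101×50.89 + 0.1908×34.90 = 51.7629 per 100000.
Cohort D: 0.2098×87.86 + 0.1595×47.48 + 0.1936×53.02 + 0.1361×48.71 + 0.1101×67.72 + 0.1908×48.44 = 59.6042 per 100000.
Ratio = 51.7629 ÷ 59.6042 = 0.86844.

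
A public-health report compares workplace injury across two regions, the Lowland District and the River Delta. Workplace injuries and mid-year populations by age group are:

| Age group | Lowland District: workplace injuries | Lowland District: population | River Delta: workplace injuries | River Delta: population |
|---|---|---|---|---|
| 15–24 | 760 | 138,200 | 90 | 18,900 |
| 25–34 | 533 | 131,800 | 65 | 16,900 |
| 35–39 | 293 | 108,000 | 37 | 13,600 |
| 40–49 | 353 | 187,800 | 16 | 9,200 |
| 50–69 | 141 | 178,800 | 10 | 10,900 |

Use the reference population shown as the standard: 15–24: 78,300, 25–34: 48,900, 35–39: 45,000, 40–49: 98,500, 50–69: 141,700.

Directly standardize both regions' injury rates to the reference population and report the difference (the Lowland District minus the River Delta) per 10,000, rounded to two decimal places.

Age-specific rates per 10,000 for the Lowland District: 54.99, 40.44, 27.13, 18.80, 7.89.
For the River Delta: 47.62, 38.46, 27.21, 17.39, 9.17.
Standard total = 412,400; weights = 0.1899, 0.1186, 0.1091, 0.2388, 0.3436.
The Lowland District: 0.1899×54.99 + 0.1186×40.44 + 0.1091×27.13 + 0.2388×18.80 + 0.3436×7.89 = 25.3957 per 10,000.
The River Delta: 0.1899×47.62 + 0.1186×38.46 + 0.1091×27.21 + 0.2388×17.39 + 0.3436×9.17 = 23.8765 per 10,000.
Difference = 25.3957 − 23.8765 = 1.5192.

1.52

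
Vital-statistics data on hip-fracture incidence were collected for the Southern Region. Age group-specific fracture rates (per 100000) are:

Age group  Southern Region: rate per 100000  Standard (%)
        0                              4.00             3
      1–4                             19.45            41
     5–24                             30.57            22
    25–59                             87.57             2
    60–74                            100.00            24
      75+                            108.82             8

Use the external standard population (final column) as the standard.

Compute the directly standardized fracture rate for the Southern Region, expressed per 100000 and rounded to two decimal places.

49.28

Standard weights: 0.03, 0.41, 0.22, 0.02, 0.24, 0.08.
Standardized rate: 0.0300×4.00 + 0.4100×19.45 + 0.2200×30.57 + 0.0200×87.57 + 0.2400×100.00 + 0.0800×108.82 = 49.2769 per 100000.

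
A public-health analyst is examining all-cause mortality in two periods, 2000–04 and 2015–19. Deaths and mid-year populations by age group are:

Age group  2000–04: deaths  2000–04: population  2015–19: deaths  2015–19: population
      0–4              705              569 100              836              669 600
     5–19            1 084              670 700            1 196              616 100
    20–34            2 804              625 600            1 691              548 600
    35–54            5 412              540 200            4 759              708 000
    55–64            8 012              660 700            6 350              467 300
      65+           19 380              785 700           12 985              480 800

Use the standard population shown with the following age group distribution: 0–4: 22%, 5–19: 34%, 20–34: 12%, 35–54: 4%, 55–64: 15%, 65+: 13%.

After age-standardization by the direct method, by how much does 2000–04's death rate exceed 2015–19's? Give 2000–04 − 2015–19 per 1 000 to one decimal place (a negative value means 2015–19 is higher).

-0.3

Age-specific rates per 1 000 for 2000–04: 1.239, 1.616, 4.482, 10.019, 12.127, 24.666.
For 2015–19: 1.249, 1.941, 3.082, 6.722, 13.589, 27.007.
Standard weights: 0.22, 0.34, 0.12, 0.04, 0.15, 0.13.
2000–04: 0.2200×1.239 + 0.3400×1.616 + 0.1200×4.482 + 0.0400×10.019 + 0.1500×12.127 + 0.1300×24.666 = 6.7862 per 1 000.
2015–19: 0.2200×1.249 + 0.3400×1.941 + 0.1200×3.082 + 0.0400×6.722 + 0.1500×13.589 + 0.1300×27.007 = 7.1227 per 1 000.
Difference = 6.7862 − 7.1227 = -0.3365.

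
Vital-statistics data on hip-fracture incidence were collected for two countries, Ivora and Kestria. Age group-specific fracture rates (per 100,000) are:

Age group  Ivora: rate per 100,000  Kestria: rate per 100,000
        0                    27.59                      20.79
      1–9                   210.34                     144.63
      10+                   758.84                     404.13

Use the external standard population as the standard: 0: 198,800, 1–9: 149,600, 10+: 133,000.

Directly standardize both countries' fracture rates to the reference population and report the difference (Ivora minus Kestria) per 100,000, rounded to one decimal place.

Standard total = 481,400; weights = 0.4130, 0.3108, 0.2763.
Ivora: 0.4130×27.59 + 0.3108×210.34 + 0.2763×758.84 = 286.4094 per 100,000.
Kestria: 0.4130×20.79 + 0.3108×144.63 + 0.2763×404.13 = 165.1828 per 100,000.
Difference = 286.4094 − 165.1828 = 121.2266.

121.2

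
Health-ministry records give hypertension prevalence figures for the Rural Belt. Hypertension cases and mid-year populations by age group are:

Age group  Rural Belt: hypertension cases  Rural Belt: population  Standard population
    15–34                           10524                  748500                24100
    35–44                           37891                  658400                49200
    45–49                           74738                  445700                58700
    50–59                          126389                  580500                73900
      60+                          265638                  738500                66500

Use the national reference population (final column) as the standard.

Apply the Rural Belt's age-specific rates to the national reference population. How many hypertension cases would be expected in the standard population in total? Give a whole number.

Age-specific rates per 1000 for the Rural Belt: 14.060, 57.550, 167.687, 217.724, 359.699.
Expected hypertension cases = Σ (standard pop × age-specific rate ÷ 1000)
= 24100×14.060/1000 + 49200×57.550/1000 + 58700×167.687/1000 + 73900×217.724/1000 + 66500×359.699/1000
= 338.85 + 2831.47 + 9843.21 + 16089.83 + 23920.01 = 53023.37.

53023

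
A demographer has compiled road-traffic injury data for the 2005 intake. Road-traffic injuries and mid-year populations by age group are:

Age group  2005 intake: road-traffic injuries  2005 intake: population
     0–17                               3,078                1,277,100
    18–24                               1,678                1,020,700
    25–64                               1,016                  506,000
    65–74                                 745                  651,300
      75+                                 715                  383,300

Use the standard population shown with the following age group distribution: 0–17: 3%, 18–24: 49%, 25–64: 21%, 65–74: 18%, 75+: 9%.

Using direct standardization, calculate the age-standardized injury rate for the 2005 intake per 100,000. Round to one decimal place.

Age-specific rates per 100,000 for the 2005 intake: 241.01, 164.40, 200.79, 114.39, 186.54.
Standard weights: 0.03, 0.49, 0.21, 0.18, 0.09.
Standardized rate: 0.0300×241.01 + 0.4900×164.40 + 0.2100×200.79 + 0.1800×114.39 + 0.0900×186.54 = 167.3290 per 100,000.

167.3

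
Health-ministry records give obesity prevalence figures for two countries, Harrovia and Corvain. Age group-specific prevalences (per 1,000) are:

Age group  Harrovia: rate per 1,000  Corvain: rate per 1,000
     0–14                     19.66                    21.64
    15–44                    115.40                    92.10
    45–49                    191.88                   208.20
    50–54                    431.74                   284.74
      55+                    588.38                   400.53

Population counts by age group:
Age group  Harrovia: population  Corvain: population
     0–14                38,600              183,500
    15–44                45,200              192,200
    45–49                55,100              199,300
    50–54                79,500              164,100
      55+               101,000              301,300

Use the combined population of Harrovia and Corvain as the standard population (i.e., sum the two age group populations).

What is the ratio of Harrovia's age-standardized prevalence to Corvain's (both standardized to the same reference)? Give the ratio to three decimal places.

Combined standard total = 1,359,800; weights = 0.1633, 0.1746, 0.1871, 0.1791, 0.2959.
Harrovia: 0.1633×19.66 + 0.1746×115.40 + 0.1871×191.88 + 0.1791×431.74 + 0.2959×588.38 = 310.6735 per 1,000.
Corvain: 0.1633×21.64 + 0.1746×92.10 + 0.1871×208.20 + 0.1791×284.74 + 0.2959×400.53 = 228.0723 per 1,000.
Ratio = 310.6735 ÷ 228.0723 = 1.36217.

1.362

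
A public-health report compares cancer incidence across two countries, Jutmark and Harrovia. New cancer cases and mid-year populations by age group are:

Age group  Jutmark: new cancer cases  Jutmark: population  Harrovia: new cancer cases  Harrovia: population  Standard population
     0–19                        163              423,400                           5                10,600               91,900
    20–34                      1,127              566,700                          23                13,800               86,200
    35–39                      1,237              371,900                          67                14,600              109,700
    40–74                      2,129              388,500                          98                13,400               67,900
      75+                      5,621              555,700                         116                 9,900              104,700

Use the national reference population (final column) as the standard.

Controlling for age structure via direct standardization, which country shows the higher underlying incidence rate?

Age-specific rates per 100,000 for Jutmark: 38.50, 198.87, 332.62, 548.01, 1011.52.
For Harrovia: 47.17, 166.67, 458.90, 731.34, 1171.72.
Standard total = 460,400; weights = 0.1996, 0.1872, 0.2383, 0.1475, 0.2274.
Jutmark: 0.1996×38.50 + 0.1872×198.87 + 0.2383×332.62 + 0.1475×548.01 + 0.2274×1011.52 = 435.0217 per 100,000.
Harrovia: 0.1996×47.17 + 0.1872×166.67 + 0.2383×458.90 + 0.1475×731.34 + 0.2274×1171.72 = 524.2840 per 100,000.

Harrovia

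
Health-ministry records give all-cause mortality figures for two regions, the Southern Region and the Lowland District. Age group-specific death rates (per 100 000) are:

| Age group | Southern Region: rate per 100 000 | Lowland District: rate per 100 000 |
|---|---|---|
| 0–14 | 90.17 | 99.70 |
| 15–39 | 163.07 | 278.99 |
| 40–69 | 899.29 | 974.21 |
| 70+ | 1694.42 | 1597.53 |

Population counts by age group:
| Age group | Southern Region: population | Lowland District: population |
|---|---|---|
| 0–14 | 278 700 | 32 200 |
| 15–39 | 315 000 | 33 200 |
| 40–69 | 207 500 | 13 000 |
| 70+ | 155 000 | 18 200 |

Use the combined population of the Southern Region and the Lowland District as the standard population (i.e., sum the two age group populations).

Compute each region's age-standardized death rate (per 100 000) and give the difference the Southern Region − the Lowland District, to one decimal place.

Combined standard total = 1 052 800; weights = 0.2953, 0.3307, 0.2094, 0.1645.
The Southern Region: 0.2953×90.17 + 0.3307×163.07 + 0.2094×899.29 + 0.1645×1694.42 = 547.6651 per 100 000.
The Lowland District: 0.2953×99.70 + 0.3307×278.99 + 0.2094×974.21 + 0.1645×1597.53 = 588.5701 per 100 000.
Difference = 547.6651 − 588.5701 = -40.9050.

-40.9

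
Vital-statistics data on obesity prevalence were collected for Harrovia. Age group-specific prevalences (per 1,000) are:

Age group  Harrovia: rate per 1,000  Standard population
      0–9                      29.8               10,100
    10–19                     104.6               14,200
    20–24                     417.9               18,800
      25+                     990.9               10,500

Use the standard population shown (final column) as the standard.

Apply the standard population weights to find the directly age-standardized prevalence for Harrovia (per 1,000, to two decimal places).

Standard total = 53,600; weights = 0.1884, 0.2649, 0.3507, 0.1959.
Standardized rate: 0.1884×29.8 + 0.2649×104.6 + 0.3507×417.9 + 0.1959×990.9 = 374.0162 per 1,000.

374.02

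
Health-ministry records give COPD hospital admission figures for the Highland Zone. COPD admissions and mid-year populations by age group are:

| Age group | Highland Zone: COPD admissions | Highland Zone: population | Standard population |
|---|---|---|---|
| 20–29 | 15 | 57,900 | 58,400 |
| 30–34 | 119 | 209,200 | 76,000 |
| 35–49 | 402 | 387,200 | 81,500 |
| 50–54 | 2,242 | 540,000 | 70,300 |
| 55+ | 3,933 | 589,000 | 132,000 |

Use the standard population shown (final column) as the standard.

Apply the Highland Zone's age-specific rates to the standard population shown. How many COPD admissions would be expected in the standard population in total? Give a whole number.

Age-specific rates per 10,000 for the Highland Zone: 2.59, 5.69, 10.38, 41.52, 66.77.
Expected COPD admissions = Σ (standard pop × age-specific rate ÷ 10,000)
= 58,400×2.59/10,000 + 76,000×5.69/10,000 + 81,500×10.38/10,000 + 70,300×41.52/10,000 + 132,000×66.77/10,000
= 15.13 + 43.23 + 84.62 + 291.88 + 881.42 = 1316.27.

1316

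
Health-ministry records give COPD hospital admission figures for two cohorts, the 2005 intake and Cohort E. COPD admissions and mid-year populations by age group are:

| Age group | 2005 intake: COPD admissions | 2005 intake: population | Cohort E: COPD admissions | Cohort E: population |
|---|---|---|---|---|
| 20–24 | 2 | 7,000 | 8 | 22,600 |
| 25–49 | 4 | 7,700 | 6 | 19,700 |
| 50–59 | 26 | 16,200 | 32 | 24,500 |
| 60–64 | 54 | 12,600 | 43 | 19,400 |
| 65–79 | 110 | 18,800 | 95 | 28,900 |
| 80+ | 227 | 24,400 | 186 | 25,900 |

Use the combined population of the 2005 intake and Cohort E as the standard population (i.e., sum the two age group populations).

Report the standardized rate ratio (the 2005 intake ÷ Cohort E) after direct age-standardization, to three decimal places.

Age-specific rates per 10,000 for the 2005 intake: 2.86, 5.19, 16.05, 42.86, 58.51, 93.03.
For Cohort E: 3.54, 3.05, 13.06, 22.16, 32.87, 71.81.
Combined standard total = 227,700; weights = 0.1300, 0.1203, 0.1787, 0.1405, 0.2095, 0.2209.
The 2005 intake: 0.1300×2.86 + 0.1203×5.19 + 0.1787×16.05 + 0.1405×42.86 + 0.2095×58.51 + 0.2209×93.03 = 42.6968 per 10,000.
Cohort E: 0.1300×3.54 + 0.1203×3.05 + 0.1787×13.06 + 0.1405×22.16 + 0.2095×32.87 + 0.2209×71.81 = 29.0267 per 10,000.
Ratio = 42.6968 ÷ 29.0267 = 1.47095.

1.471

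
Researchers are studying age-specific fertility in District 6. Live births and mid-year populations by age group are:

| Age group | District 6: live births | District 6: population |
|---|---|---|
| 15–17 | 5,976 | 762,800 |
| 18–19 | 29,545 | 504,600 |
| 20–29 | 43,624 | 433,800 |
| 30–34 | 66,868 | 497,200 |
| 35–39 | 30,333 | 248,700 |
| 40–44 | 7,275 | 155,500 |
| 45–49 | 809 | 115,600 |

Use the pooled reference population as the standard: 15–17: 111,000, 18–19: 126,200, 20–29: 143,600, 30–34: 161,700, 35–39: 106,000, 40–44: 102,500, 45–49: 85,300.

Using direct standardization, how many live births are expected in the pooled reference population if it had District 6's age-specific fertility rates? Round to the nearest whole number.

62767

Age-specific rates per 1,000 for District 6: 7.834, 58.551, 100.562, 134.489, 121.966, 46.785, 6.998.
Expected live births = Σ (standard pop × age-specific rate ÷ 1,000)
= 111,000×7.834/1,000 + 126,200×58.551/1,000 + 143,600×100.562/1,000 + 161,700×134.489/1,000 + 106,000×121.966/1,000 + 102,500×46.785/1,000 + 85,300×6.998/1,000
= 869.61 + 7389.18 + 14440.77 + 21746.89 + 12928.42 + 4795.42 + 596.95 = 62767.24.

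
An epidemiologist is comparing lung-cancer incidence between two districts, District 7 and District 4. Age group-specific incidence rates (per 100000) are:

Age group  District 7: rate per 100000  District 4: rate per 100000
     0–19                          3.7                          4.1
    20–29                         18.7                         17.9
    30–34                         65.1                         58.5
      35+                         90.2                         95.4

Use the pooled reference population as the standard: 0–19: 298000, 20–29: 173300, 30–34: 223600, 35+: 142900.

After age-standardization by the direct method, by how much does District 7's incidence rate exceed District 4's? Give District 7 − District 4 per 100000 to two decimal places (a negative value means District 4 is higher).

0.90

Standard total = 837800; weights = 0.3557, 0.2069, 0.2669, 0.1706.
District 7: 0.3557×3.7 + 0.2069×18.7 + 0.2669×65.1 + 0.1706×90.2 = 37.9437 per 100000.
District 4: 0.3557×4.1 + 0.2069×17.9 + 0.2669×58.5 + 0.1706×95.4 = 37.0460 per 100000.
Difference = 37.9437 − 37.0460 = 0.8977.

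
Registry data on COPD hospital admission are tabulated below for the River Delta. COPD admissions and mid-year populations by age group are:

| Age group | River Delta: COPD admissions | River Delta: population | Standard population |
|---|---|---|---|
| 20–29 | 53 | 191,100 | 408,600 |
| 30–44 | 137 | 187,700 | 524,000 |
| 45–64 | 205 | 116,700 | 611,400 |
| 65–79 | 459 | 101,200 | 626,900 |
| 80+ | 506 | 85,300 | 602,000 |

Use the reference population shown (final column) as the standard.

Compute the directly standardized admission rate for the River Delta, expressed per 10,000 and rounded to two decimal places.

Age-specific rates per 10,000 for the River Delta: 2.77, 7.30, 17.57, 45.36, 59.32.
Standard total = 2,772,900; weights = 0.1474, 0.1890, 0.2205, 0.2261, 0.2171.
Standardized rate: 0.1474×2.77 + 0.1890×7.30 + 0.2205×17.57 + 0.2261×45.36 + 0.2171×59.32 = 28.7937 per 10,000.

28.79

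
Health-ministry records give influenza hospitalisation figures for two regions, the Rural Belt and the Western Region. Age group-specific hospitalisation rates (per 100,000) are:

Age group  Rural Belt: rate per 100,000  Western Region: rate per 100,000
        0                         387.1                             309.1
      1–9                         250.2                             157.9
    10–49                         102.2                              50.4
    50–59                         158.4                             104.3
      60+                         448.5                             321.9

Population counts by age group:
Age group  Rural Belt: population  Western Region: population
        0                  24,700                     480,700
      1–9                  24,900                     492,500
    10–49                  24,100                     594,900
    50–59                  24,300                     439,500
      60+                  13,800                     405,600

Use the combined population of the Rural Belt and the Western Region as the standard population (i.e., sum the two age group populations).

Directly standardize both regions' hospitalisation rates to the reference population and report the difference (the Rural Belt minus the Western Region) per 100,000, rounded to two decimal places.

Combined standard total = 2,525,000; weights = 0.2002, 0.2049, 0.2451, 0.1837, 0.1661.
The Rural Belt: 0.2002×387.1 + 0.2049×250.2 + 0.2451×102.2 + 0.1837×158.4 + 0.1661×448.5 = 257.3950 per 100,000.
The Western Region: 0.2002×309.1 + 0.2049×157.9 + 0.2451×50.4 + 0.1837×104.3 + 0.1661×321.9 = 179.2053 per 100,000.
Difference = 257.3950 − 179.2053 = 78.1897.

78.19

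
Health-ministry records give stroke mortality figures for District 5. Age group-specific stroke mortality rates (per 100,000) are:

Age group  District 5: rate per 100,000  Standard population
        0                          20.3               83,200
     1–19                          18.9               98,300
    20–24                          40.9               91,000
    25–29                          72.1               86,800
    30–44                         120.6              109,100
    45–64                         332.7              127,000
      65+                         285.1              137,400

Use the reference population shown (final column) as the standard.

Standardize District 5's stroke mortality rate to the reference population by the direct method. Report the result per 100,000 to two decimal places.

Standard total = 732,800; weights = 0.1135, 0.1341, 0.1242, 0.1184, 0.1489, 0.1733, 0.1875.
Standardized rate: 0.1135×20.3 + 0.1341×18.9 + 0.1242×40.9 + 0.1184×72.1 + 0.1489×120.6 + 0.1733×332.7 + 0.1875×285.1 = 147.5302 per 100,000.

147.53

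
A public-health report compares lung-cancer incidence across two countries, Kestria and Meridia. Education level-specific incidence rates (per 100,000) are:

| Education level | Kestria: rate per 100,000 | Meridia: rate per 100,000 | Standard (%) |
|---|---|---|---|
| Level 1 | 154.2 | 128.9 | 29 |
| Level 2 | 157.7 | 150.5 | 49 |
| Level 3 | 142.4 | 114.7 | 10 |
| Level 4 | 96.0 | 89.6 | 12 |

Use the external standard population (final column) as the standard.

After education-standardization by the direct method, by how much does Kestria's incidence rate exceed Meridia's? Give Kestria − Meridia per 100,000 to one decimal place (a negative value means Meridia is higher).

14.4

Standard weights: 0.29, 0.49, 0.10, 0.12.
Kestria: 0.2900×154.2 + 0.4900×157.7 + 0.1000×142.4 + 0.1200×96.0 = 147.7510 per 100,000.
Meridia: 0.2900×128.9 + 0.4900×150.5 + 0.1000×114.7 + 0.1200×89.6 = 133.3480 per 100,000.
Difference = 147.7510 − 133.3480 = 14.4030.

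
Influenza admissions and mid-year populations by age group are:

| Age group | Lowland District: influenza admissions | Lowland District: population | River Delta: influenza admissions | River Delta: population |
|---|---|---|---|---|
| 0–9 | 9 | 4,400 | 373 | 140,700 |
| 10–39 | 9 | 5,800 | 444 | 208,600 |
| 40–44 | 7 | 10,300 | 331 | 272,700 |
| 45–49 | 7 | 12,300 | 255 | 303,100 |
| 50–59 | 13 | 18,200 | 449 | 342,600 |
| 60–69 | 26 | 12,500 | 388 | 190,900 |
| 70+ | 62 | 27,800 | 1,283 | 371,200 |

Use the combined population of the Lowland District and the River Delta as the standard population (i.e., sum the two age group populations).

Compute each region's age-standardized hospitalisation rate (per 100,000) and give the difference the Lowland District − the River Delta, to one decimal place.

-59.5

Age-specific rates per 100,000 for the Lowland District: 204.55, 155.17, 67.96, 56.91, 71.43, 208.00, 223.02.
For the River Delta: 265.10, 212.85, 121.38, 84.13, 131.06, 203.25, 345.64.
Combined standard total = 1,921,100; weights = 0.0755, 0.1116, 0.1473, 0.1642, 0.1878, 0.1059, 0.2077.
The Lowland District: 0.0755×204.55 + 0.1116×155.17 + 0.1473×67.96 + 0.1642×56.91 + 0.1878×71.43 + 0.1059×208.00 + 0.2077×223.02 = 133.8792 per 100,000.
The River Delta: 0.0755×265.10 + 0.1116×212.85 + 0.1473×121.38 + 0.1642×84.13 + 0.1878×131.06 + 0.1059×203.25 + 0.2077×345.64 = 193.3895 per 100,000.
Difference = 133.8792 − 193.3895 = -59.5102.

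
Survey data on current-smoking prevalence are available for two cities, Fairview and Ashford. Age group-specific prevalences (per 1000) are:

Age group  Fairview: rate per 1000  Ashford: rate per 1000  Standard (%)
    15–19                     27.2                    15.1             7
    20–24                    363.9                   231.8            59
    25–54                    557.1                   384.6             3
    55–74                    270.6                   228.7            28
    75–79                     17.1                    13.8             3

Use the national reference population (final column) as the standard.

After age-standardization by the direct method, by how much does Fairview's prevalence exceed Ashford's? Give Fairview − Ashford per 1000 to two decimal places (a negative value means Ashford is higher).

Standard weights: 0.07, 0.59, 0.03, 0.28, 0.03.
Fairview: 0.0700×27.2 + 0.5900×363.9 + 0.0300×557.1 + 0.2800×270.6 + 0.0300×17.1 = 309.5990 per 1000.
Ashford: 0.0700×15.1 + 0.5900×231.8 + 0.0300×384.6 + 0.2800×228.7 + 0.0300×13.8 = 213.8070 per 1000.
Difference = 309.5990 − 213.8070 = 95.7920.

95.79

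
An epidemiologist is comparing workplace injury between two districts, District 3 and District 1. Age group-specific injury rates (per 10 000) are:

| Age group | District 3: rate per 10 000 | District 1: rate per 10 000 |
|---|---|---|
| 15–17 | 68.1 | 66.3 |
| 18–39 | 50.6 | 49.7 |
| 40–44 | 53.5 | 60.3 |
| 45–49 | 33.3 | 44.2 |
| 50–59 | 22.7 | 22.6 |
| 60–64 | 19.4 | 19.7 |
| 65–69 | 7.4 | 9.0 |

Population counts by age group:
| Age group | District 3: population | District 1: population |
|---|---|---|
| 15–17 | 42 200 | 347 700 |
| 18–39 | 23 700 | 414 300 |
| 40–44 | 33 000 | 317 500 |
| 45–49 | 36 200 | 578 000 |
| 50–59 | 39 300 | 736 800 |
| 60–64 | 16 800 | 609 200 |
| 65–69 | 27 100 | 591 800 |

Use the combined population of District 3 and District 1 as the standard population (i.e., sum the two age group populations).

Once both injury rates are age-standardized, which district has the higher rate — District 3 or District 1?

District 1

Combined standard total = 3 813 600; weights = 0.1022, 0.1149, 0.0919, 0.1611, 0.2035, 0.1641, 0.1623.
District 3: 0.1022×68.1 + 0.1149×50.6 + 0.0919×53.5 + 0.1611×33.3 + 0.2035×22.7 + 0.1641×19.4 + 0.1623×7.4 = 32.0593 per 10 000.
District 1: 0.1022×66.3 + 0.1149×49.7 + 0.0919×60.3 + 0.1611×44.2 + 0.2035×22.6 + 0.1641×19.7 + 0.1623×9.0 = 34.4409 per 10 000.
The crude rates (38.77 vs 34.02) would put District 3 higher, but that reflects its age composition; once standardized to a common age structure, District 1 has the higher underlying rate.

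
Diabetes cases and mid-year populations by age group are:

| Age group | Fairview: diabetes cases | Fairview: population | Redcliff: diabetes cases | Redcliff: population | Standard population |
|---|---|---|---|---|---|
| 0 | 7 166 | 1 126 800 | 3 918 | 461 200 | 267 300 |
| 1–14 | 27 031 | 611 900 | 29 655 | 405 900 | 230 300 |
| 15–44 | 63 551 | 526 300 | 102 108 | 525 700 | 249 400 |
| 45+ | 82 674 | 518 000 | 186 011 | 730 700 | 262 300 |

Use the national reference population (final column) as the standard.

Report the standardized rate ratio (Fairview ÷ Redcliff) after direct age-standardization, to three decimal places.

Age-specific rates per 1 000 for Fairview: 6.360, 44.176, 120.751, 159.602.
For Redcliff: 8.495, 73.060, 194.232, 254.565.
Standard total = 1 009 300; weights = 0.2648, 0.2282, 0.2471, 0.2599.
Fairview: 0.2648×6.360 + 0.2282×44.176 + 0.2471×120.751 + 0.2599×159.602 = 83.0798 per 1 000.
Redcliff: 0.2648×8.495 + 0.2282×73.060 + 0.2471×194.232 + 0.2599×254.565 = 133.0730 per 1 000.
Ratio = 83.0798 ÷ 133.0730 = 0.62432.

0.624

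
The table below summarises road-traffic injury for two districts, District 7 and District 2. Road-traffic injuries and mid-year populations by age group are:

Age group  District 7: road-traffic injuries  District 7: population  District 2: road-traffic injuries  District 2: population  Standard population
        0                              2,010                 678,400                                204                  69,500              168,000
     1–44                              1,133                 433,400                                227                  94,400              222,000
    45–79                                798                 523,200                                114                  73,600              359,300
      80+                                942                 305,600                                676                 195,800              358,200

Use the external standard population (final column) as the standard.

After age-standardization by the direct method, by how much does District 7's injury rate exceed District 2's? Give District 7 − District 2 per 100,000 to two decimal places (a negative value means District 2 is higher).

-8.12

Age-specific rates per 100,000 for District 7: 296.29, 261.42, 152.52, 308.25.
For District 2: 293.53, 240.47, 154.89, 345.25.
Standard total = 1,107,500; weights = 0.1517, 0.2005, 0.3244, 0.3234.
District 7: 0.1517×296.29 + 0.2005×261.42 + 0.3244×152.52 + 0.3234×308.25 = 246.5252 per 100,000.
District 2: 0.1517×293.53 + 0.2005×240.47 + 0.3244×154.89 + 0.3234×345.25 = 254.6427 per 100,000.
Difference = 246.5252 − 254.6427 = -8.1175.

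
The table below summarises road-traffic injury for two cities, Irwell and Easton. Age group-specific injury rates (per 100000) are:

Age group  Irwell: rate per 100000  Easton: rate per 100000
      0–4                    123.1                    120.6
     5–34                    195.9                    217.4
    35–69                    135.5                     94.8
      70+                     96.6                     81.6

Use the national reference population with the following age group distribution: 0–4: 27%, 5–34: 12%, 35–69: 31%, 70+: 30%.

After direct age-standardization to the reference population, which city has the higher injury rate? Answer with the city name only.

Irwell

Standard weights: 0.27, 0.12, 0.31, 0.30.
Irwell: 0.2700×123.1 + 0.1200×195.9 + 0.3100×135.5 + 0.3000×96.6 = 127.7300 per 100000.
Easton: 0.2700×120.6 + 0.1200×217.4 + 0.3100×94.8 + 0.3000×81.6 = 112.5180 per 100000.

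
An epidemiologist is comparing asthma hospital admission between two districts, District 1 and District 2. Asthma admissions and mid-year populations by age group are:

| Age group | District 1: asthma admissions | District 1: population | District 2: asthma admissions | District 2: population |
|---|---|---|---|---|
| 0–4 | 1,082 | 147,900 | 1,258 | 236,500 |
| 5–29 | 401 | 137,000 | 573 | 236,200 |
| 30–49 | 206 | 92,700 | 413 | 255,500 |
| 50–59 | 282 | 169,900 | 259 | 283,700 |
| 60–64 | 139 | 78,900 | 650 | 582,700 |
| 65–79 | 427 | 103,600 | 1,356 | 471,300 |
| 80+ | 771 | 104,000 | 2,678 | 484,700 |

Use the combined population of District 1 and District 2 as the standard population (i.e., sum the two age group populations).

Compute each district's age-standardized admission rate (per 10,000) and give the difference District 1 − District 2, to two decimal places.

11.11

Age-specific rates per 10,000 for District 1: 73.16, 29.27, 22.22, 16.60, 17.62, 41.22, 74.13.
For District 2: 53.19, 24.26, 16.16, 9.13, 11.15, 28.77, 55.25.
Combined standard total = 3,384,600; weights = 0.1136, 0.1103, 0.1029, 0.1340, 0.1955, 0.1699, 0.1739.
District 1: 0.1136×73.16 + 0.1103×29.27 + 0.1029×22.22 + 0.1340×16.60 + 0.1955×17.62 + 0.1699×41.22 + 0.1739×74.13 = 39.3860 per 10,000.
District 2: 0.1136×53.19 + 0.1103×24.26 + 0.1029×16.16 + 0.1340×9.13 + 0.1955×11.15 + 0.1699×28.77 + 0.1739×55.25 = 28.2802 per 10,000.
Difference = 39.3860 − 28.2802 = 11.1058.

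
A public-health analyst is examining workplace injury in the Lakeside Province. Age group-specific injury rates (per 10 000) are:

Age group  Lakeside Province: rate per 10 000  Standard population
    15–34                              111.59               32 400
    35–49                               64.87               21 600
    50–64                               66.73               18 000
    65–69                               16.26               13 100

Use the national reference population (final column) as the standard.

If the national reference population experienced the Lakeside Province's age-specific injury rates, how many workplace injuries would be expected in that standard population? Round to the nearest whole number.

Expected workplace injuries = Σ (standard pop × age-specific rate ÷ 10 000)
= 32 400×111.59/10 000 + 21 600×64.87/10 000 + 18 000×66.73/10 000 + 13 100×16.26/10 000
= 361.55 + 140.12 + 120.11 + 21.30 = 643.09.

643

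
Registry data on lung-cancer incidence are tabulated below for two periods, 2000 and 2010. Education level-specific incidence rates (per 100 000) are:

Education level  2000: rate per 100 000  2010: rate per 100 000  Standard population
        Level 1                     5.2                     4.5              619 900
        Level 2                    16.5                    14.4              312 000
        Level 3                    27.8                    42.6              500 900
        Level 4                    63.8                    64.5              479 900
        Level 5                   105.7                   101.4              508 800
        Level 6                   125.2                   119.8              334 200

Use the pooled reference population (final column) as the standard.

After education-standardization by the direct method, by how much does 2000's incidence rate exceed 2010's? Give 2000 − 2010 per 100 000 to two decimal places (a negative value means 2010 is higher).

-0.97

Standard total = 2 755 700; weights = 0.2250, 0.1132, 0.1818, 0.1741, 0.1846, 0.1213.
2000: 0.2250×5.2 + 0.1132×16.5 + 0.1818×27.8 + 0.1741×63.8 + 0.1846×105.7 + 0.1213×125.2 = 53.9014 per 100 000.
2010: 0.2250×4.5 + 0.1132×14.4 + 0.1818×42.6 + 0.1741×64.5 + 0.1846×101.4 + 0.1213×119.8 = 54.8694 per 100 000.
Difference = 53.9014 − 54.8694 = -0.9680.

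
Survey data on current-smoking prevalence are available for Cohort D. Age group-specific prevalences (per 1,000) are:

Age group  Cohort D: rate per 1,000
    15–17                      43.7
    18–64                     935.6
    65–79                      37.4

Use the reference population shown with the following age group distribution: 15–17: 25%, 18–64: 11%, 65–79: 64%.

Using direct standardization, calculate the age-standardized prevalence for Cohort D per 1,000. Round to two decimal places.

137.78

Standard weights: 0.25, 0.11, 0.64.
Standardized rate: 0.2500×43.7 + 0.1100×935.6 + 0.6400×37.4 = 137.7770 per 1,000.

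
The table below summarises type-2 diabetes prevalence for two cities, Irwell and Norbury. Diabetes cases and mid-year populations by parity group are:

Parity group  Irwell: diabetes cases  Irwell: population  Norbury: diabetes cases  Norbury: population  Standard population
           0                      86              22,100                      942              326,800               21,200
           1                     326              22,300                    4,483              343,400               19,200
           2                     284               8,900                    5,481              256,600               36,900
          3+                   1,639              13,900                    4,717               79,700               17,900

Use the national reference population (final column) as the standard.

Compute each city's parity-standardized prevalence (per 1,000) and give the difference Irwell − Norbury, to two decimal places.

15.67

Parity-specific rates per 1,000 for Irwell: 3.891, 14.619, 31.910, 117.914.
For Norbury: 2.882, 13.055, 21.360, 59.184.
Standard total = 95,200; weights = 0.2227, 0.2017, 0.3876, 0.1880.
Irwell: 0.2227×3.891 + 0.2017×14.619 + 0.3876×31.910 + 0.1880×117.914 = 38.3542 per 1,000.
Norbury: 0.2227×2.882 + 0.2017×13.055 + 0.3876×21.360 + 0.1880×59.184 = 22.6822 per 1,000.
Difference = 38.3542 − 22.6822 = 15.6719.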